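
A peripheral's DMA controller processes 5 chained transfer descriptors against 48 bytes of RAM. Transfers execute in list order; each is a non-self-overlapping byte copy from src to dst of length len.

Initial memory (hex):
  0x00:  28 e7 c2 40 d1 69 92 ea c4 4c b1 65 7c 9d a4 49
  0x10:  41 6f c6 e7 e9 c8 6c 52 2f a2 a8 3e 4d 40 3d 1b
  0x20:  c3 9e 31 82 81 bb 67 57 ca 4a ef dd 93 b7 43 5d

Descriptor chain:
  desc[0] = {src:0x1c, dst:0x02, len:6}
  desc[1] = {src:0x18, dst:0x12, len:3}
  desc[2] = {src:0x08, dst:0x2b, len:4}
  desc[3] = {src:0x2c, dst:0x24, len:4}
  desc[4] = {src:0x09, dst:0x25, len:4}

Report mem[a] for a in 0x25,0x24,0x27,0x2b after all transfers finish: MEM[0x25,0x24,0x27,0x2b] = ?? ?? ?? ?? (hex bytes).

MEM[0x25,0x24,0x27,0x2b] = 4c 4c 65 c4

  after D0: wrote 6B at 0x02 = 4d403d1bc39e
  after D1: wrote 3B at 0x12 = 2fa2a8
  after D2: wrote 4B at 0x2b = c44cb165
  after D3: wrote 4B at 0x24 = 4cb1655d
  after D4: wrote 4B at 0x25 = 4cb1657c
query mem[0x25]=0x4c, mem[0x24]=0x4c, mem[0x27]=0x65, mem[0x2b]=0xc4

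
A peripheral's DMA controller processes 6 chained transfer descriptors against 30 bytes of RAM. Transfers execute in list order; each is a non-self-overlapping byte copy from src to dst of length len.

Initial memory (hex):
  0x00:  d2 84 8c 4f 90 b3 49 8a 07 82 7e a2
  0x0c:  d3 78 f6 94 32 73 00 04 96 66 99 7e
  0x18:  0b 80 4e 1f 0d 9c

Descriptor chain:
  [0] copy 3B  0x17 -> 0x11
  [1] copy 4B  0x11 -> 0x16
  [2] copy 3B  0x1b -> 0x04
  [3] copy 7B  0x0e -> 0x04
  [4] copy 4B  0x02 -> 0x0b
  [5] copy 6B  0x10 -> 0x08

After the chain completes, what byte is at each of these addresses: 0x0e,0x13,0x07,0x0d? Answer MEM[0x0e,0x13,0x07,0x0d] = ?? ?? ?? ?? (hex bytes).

MEM[0x0e,0x13,0x07,0x0d] = 94 80 7e 66

#0 dst[0x11+3] := {0x7e,0x0b,0x80}
#1 dst[0x16+4] := {0x7e,0x0b,0x80,0x96}
#2 dst[0x04+3] := {0x1f,0x0d,0x9c}
#3 dst[0x04+7] := {0xf6,0x94,0x32,0x7e,0x0b,0x80,0x96}
#4 dst[0x0b+4] := {0x8c,0x4f,0xf6,0x94}
#5 dst[0x08+6] := {0x32,0x7e,0x0b,0x80,0x96,0x66}
query mem[0x0e]=0x94, mem[0x13]=0x80, mem[0x07]=0x7e, mem[0x0d]=0x66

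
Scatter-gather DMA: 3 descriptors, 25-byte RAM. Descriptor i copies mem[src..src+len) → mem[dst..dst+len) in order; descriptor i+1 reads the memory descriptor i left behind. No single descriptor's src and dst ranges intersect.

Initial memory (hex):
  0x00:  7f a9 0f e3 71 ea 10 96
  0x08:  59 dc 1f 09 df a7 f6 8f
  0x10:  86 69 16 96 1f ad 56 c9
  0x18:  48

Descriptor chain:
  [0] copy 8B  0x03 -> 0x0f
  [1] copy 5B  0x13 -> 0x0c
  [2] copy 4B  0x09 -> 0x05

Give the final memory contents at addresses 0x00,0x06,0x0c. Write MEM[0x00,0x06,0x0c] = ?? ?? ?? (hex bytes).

D0: mem[0x0f..0x16] <- [e3 71 ea 10 96 59 dc 1f]
D1: mem[0x0c..0x10] <- [96 59 dc 1f c9]
D2: mem[0x05..0x08] <- [dc 1f 09 96]
query mem[0x00]=0x7f, mem[0x06]=0x1f, mem[0x0c]=0x96

MEM[0x00,0x06,0x0c] = 7f 1f 96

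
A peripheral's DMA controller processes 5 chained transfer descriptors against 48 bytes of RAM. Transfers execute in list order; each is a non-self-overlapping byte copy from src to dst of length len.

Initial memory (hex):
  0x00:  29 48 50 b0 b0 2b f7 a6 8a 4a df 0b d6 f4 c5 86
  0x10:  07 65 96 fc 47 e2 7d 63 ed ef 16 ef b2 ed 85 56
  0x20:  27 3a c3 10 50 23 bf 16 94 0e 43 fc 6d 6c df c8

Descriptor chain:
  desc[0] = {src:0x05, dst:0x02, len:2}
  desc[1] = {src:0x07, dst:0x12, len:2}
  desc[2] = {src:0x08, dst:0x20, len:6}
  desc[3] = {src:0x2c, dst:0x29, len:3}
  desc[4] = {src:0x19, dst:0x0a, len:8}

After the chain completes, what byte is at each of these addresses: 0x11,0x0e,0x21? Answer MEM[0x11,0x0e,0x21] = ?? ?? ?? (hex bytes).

#0 dst[0x02+2] := {0x2b,0xf7}
#1 dst[0x12+2] := {0xa6,0x8a}
#2 dst[0x20+6] := {0x8a,0x4a,0xdf,0x0b,0xd6,0xf4}
#3 dst[0x29+3] := {0x6d,0x6c,0xdf}
#4 dst[0x0a+8] := {0xef,0x16,0xef,0xb2,0xed,0x85,0x56,0x8a}
query mem[0x11]=0x8a, mem[0x0e]=0xed, mem[0x21]=0x4a

MEM[0x11,0x0e,0x21] = 8a ed 4a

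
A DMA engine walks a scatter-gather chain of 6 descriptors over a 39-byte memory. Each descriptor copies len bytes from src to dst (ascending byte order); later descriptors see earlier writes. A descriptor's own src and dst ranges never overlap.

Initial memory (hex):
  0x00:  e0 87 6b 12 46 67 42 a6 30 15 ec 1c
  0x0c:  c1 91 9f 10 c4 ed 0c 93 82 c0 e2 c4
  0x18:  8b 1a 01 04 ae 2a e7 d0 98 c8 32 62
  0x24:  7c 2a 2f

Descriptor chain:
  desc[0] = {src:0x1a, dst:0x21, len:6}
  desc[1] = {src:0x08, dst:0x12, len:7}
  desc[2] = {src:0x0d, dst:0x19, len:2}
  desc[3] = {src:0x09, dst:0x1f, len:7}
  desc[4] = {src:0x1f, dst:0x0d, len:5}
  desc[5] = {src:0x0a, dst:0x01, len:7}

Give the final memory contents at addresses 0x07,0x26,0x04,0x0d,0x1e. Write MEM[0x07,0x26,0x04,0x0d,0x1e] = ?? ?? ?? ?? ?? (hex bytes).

#0 dst[0x21+6] := {0x01,0x04,0xae,0x2a,0xe7,0xd0}
#1 dst[0x12+7] := {0x30,0x15,0xec,0x1c,0xc1,0x91,0x9f}
#2 dst[0x19+2] := {0x91,0x9f}
#3 dst[0x1f+7] := {0x15,0xec,0x1c,0xc1,0x91,0x9f,0x10}
#4 dst[0x0d+5] := {0x15,0xec,0x1c,0xc1,0x91}
#5 dst[0x01+7] := {0xec,0x1c,0xc1,0x15,0xec,0x1c,0xc1}
query mem[0x07]=0xc1, mem[0x26]=0xd0, mem[0x04]=0x15, mem[0x0d]=0x15, mem[0x1e]=0xe7

MEM[0x07,0x26,0x04,0x0d,0x1e] = c1 d0 15 15 e7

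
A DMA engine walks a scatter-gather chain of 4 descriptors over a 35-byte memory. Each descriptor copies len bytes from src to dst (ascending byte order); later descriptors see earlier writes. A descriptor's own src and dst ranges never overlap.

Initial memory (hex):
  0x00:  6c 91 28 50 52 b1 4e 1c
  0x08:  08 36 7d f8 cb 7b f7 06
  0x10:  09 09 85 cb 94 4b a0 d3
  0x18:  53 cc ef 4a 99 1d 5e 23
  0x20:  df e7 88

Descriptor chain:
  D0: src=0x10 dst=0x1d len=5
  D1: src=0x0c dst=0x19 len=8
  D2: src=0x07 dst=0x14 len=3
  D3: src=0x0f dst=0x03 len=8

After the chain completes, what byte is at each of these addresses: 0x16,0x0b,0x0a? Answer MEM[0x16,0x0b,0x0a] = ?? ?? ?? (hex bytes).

MEM[0x16,0x0b,0x0a] = 36 f8 36

#0 dst[0x1d+5] := {0x09,0x09,0x85,0xcb,0x94}
#1 dst[0x19+8] := {0xcb,0x7b,0xf7,0x06,0x09,0x09,0x85,0xcb}
#2 dst[0x14+3] := {0x1c,0x08,0x36}
#3 dst[0x03+8] := {0x06,0x09,0x09,0x85,0xcb,0x1c,0x08,0x36}
query mem[0x16]=0x36, mem[0x0b]=0xf8, mem[0x0a]=0x36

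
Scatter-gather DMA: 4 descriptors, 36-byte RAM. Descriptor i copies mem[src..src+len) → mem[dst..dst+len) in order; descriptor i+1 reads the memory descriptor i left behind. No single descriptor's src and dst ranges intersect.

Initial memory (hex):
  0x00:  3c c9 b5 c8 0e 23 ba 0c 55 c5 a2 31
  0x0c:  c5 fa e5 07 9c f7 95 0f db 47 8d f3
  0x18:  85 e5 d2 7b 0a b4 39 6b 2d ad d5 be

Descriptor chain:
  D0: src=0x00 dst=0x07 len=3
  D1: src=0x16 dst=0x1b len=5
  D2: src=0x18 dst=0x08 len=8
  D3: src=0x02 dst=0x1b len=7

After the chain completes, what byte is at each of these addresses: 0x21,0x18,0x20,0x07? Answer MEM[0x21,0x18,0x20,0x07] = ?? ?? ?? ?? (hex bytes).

MEM[0x21,0x18,0x20,0x07] = 85 85 3c 3c

D0: mem[0x07..0x09] <- [3c c9 b5]
D1: mem[0x1b..0x1f] <- [8d f3 85 e5 d2]
D2: mem[0x08..0x0f] <- [85 e5 d2 8d f3 85 e5 d2]
D3: mem[0x1b..0x21] <- [b5 c8 0e 23 ba 3c 85]
query mem[0x21]=0x85, mem[0x18]=0x85, mem[0x20]=0x3c, mem[0x07]=0x3c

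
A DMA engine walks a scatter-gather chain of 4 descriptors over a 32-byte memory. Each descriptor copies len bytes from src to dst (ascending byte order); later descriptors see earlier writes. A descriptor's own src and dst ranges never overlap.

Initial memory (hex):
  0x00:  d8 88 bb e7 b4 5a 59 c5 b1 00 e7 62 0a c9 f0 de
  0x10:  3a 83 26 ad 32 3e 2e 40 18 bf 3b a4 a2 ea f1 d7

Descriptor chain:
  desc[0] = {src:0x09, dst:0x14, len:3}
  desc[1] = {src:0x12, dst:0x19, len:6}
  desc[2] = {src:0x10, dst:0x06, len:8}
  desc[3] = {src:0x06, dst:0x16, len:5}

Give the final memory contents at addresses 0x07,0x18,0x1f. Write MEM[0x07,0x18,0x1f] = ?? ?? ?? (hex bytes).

#0 dst[0x14+3] := {0x00,0xe7,0x62}
#1 dst[0x19+6] := {0x26,0xad,0x00,0xe7,0x62,0x40}
#2 dst[0x06+8] := {0x3a,0x83,0x26,0xad,0x00,0xe7,0x62,0x40}
#3 dst[0x16+5] := {0x3a,0x83,0x26,0xad,0x00}
query mem[0x07]=0x83, mem[0x18]=0x26, mem[0x1f]=0xd7

MEM[0x07,0x18,0x1f] = 83 26 d7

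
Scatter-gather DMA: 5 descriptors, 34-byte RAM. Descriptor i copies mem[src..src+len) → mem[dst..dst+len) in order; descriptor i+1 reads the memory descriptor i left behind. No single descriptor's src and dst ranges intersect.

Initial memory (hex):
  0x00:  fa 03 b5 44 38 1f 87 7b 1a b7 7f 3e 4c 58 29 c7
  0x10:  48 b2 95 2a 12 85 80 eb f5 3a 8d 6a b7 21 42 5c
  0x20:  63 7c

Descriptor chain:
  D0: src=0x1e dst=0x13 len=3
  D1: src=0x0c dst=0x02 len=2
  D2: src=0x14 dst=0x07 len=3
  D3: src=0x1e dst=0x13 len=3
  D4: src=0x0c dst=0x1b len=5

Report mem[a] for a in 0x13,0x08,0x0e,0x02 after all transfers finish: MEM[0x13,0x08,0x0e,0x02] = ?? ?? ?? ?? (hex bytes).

MEM[0x13,0x08,0x0e,0x02] = 42 63 29 4c

D0: mem[0x13..0x15] <- [42 5c 63]
D1: mem[0x02..0x03] <- [4c 58]
D2: mem[0x07..0x09] <- [5c 63 80]
D3: mem[0x13..0x15] <- [42 5c 63]
D4: mem[0x1b..0x1f] <- [4c 58 29 c7 48]
query mem[0x13]=0x42, mem[0x08]=0x63, mem[0x0e]=0x29, mem[0x02]=0x4c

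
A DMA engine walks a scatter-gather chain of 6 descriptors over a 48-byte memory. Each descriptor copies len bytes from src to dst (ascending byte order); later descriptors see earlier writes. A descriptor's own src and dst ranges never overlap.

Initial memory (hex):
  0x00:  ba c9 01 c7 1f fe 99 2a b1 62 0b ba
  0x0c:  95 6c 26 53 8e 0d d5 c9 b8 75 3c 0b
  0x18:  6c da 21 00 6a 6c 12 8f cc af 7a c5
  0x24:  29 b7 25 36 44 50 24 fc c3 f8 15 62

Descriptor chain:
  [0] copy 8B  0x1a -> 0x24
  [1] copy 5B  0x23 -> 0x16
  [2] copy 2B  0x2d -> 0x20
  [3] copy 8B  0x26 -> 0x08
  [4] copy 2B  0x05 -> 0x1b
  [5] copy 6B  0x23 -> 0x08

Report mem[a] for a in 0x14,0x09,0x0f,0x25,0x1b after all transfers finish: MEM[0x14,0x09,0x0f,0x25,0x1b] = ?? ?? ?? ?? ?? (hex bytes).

MEM[0x14,0x09,0x0f,0x25,0x1b] = b8 21 f8 00 fe

D0: mem[0x24..0x2b] <- [21 00 6a 6c 12 8f cc af]
D1: mem[0x16..0x1a] <- [c5 21 00 6a 6c]
D2: mem[0x20..0x21] <- [f8 15]
D3: mem[0x08..0x0f] <- [6a 6c 12 8f cc af c3 f8]
D4: mem[0x1b..0x1c] <- [fe 99]
D5: mem[0x08..0x0d] <- [c5 21 00 6a 6c 12]
query mem[0x14]=0xb8, mem[0x09]=0x21, mem[0x0f]=0xf8, mem[0x25]=0x00, mem[0x1b]=0xfe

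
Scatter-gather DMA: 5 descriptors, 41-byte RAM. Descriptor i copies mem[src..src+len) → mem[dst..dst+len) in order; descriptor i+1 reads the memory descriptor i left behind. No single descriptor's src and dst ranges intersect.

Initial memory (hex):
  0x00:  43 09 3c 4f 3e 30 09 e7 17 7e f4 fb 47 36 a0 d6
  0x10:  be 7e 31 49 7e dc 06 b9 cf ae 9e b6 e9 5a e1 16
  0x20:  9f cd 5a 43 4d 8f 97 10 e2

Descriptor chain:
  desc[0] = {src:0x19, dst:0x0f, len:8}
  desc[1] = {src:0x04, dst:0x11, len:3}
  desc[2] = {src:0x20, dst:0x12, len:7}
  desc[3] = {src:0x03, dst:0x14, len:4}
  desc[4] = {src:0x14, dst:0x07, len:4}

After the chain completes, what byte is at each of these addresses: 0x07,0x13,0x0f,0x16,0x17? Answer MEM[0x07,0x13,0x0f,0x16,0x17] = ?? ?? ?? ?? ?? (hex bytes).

#0 dst[0x0f+8] := {0xae,0x9e,0xb6,0xe9,0x5a,0xe1,0x16,0x9f}
#1 dst[0x11+3] := {0x3e,0x30,0x09}
#2 dst[0x12+7] := {0x9f,0xcd,0x5a,0x43,0x4d,0x8f,0x97}
#3 dst[0x14+4] := {0x4f,0x3e,0x30,0x09}
#4 dst[0x07+4] := {0x4f,0x3e,0x30,0x09}
query mem[0x07]=0x4f, mem[0x13]=0xcd, mem[0x0f]=0xae, mem[0x16]=0x30, mem[0x17]=0x09

MEM[0x07,0x13,0x0f,0x16,0x17] = 4f cd ae 30 09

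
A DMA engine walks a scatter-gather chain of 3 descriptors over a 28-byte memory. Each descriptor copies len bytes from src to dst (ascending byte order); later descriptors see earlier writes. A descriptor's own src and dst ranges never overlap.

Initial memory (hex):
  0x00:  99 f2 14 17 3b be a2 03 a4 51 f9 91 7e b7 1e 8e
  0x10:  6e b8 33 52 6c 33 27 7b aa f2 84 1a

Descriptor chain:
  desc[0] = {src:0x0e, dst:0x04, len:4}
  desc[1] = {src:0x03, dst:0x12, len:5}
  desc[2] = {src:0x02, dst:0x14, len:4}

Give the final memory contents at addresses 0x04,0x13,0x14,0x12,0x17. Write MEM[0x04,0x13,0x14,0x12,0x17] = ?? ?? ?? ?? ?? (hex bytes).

MEM[0x04,0x13,0x14,0x12,0x17] = 1e 1e 14 17 8e

#0 dst[0x04+4] := {0x1e,0x8e,0x6e,0xb8}
#1 dst[0x12+5] := {0x17,0x1e,0x8e,0x6e,0xb8}
#2 dst[0x14+4] := {0x14,0x17,0x1e,0x8e}
query mem[0x04]=0x1e, mem[0x13]=0x1e, mem[0x14]=0x14, mem[0x12]=0x17, mem[0x17]=0x8e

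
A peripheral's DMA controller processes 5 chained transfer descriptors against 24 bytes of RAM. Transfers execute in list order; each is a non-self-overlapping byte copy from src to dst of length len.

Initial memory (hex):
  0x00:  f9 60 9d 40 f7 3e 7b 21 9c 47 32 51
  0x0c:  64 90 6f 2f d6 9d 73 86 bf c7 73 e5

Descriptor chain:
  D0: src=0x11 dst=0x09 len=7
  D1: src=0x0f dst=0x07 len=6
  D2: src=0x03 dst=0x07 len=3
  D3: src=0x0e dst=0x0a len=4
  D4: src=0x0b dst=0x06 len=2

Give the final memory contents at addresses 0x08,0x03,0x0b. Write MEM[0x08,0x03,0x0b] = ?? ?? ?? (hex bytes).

MEM[0x08,0x03,0x0b] = f7 40 e5

[0] 0x11->0x09 len=7 : 9d 73 86 bf c7 73 e5
[1] 0x0f->0x07 len=6 : e5 d6 9d 73 86 bf
[2] 0x03->0x07 len=3 : 40 f7 3e
[3] 0x0e->0x0a len=4 : 73 e5 d6 9d
[4] 0x0b->0x06 len=2 : e5 d6
query mem[0x08]=0xf7, mem[0x03]=0x40, mem[0x0b]=0xe5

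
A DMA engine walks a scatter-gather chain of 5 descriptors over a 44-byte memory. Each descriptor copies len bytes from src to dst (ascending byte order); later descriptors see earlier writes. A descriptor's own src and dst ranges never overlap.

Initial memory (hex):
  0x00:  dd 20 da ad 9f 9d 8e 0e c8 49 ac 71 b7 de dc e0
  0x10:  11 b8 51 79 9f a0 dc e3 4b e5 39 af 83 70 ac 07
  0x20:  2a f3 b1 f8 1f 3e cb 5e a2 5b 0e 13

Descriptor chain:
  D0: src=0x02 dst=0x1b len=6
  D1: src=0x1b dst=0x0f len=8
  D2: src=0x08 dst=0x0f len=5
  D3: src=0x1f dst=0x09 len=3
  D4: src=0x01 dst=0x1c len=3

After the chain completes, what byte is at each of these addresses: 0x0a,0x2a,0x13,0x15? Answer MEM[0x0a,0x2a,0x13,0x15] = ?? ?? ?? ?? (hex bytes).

MEM[0x0a,0x2a,0x13,0x15] = 0e 0e b7 f3

D0: mem[0x1b..0x20] <- [da ad 9f 9d 8e 0e]
D1: mem[0x0f..0x16] <- [da ad 9f 9d 8e 0e f3 b1]
D2: mem[0x0f..0x13] <- [c8 49 ac 71 b7]
D3: mem[0x09..0x0b] <- [8e 0e f3]
D4: mem[0x1c..0x1e] <- [20 da ad]
query mem[0x0a]=0x0e, mem[0x2a]=0x0e, mem[0x13]=0xb7, mem[0x15]=0xf3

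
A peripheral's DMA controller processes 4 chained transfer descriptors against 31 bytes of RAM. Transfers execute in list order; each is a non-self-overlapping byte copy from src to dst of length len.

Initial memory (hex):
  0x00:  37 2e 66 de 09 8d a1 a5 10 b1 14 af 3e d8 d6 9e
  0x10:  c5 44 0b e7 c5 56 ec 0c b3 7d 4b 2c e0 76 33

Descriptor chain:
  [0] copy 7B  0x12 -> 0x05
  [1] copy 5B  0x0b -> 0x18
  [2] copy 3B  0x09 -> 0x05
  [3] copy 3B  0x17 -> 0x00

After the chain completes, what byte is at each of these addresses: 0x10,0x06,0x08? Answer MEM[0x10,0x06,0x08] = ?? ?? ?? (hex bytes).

MEM[0x10,0x06,0x08] = c5 0c 56

D0: mem[0x05..0x0b] <- [0b e7 c5 56 ec 0c b3]
D1: mem[0x18..0x1c] <- [b3 3e d8 d6 9e]
D2: mem[0x05..0x07] <- [ec 0c b3]
D3: mem[0x00..0x02] <- [0c b3 3e]
query mem[0x10]=0xc5, mem[0x06]=0x0c, mem[0x08]=0x56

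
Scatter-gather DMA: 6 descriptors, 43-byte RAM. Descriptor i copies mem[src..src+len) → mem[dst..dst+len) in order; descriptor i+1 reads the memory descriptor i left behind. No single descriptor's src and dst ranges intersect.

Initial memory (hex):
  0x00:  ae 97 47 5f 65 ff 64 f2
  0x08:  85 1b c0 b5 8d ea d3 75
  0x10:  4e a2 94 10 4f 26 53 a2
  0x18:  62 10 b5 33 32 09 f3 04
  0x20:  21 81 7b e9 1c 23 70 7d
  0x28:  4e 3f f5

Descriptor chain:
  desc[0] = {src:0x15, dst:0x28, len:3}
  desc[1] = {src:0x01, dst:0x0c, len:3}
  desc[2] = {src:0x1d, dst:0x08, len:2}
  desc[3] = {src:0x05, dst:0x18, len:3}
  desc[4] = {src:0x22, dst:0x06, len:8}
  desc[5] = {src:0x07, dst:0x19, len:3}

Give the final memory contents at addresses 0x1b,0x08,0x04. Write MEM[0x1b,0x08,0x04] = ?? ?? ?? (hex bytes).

#0 dst[0x28+3] := {0x26,0x53,0xa2}
#1 dst[0x0c+3] := {0x97,0x47,0x5f}
#2 dst[0x08+2] := {0x09,0xf3}
#3 dst[0x18+3] := {0xff,0x64,0xf2}
#4 dst[0x06+8] := {0x7b,0xe9,0x1c,0x23,0x70,0x7d,0x26,0x53}
#5 dst[0x19+3] := {0xe9,0x1c,0x23}
query mem[0x1b]=0x23, mem[0x08]=0x1c, mem[0x04]=0x65

MEM[0x1b,0x08,0x04] = 23 1c 65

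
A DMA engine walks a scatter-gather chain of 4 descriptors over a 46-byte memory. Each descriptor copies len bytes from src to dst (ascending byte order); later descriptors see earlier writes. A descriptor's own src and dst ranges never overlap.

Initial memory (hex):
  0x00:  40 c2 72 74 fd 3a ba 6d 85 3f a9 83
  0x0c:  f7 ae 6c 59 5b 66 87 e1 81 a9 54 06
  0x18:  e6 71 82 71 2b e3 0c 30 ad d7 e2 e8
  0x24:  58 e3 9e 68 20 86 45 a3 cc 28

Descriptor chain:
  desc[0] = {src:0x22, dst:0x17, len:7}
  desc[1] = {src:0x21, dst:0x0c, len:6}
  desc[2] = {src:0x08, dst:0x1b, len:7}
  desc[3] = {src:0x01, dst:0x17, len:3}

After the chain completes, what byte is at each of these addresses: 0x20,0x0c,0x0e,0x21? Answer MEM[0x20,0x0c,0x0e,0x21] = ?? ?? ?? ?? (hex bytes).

  after D0: wrote 7B at 0x17 = e2e858e39e6820
  after D1: wrote 6B at 0x0c = d7e2e858e39e
  after D2: wrote 7B at 0x1b = 853fa983d7e2e8
  after D3: wrote 3B at 0x17 = c27274
query mem[0x20]=0xe2, mem[0x0c]=0xd7, mem[0x0e]=0xe8, mem[0x21]=0xe8

MEM[0x20,0x0c,0x0e,0x21] = e2 d7 e8 e8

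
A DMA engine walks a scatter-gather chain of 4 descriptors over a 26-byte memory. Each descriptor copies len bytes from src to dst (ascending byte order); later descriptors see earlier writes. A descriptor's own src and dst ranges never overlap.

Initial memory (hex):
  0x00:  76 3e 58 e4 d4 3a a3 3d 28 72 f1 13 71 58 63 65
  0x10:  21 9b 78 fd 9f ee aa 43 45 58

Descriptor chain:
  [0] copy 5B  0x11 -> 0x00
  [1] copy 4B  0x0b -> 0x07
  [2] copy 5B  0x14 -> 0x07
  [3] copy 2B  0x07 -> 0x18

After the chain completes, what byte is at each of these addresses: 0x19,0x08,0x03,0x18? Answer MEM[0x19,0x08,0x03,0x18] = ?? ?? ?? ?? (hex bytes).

MEM[0x19,0x08,0x03,0x18] = ee ee 9f 9f

  after D0: wrote 5B at 0x00 = 9b78fd9fee
  after D1: wrote 4B at 0x07 = 13715863
  after D2: wrote 5B at 0x07 = 9feeaa4345
  after D3: wrote 2B at 0x18 = 9fee
query mem[0x19]=0xee, mem[0x08]=0xee, mem[0x03]=0x9f, mem[0x18]=0x9f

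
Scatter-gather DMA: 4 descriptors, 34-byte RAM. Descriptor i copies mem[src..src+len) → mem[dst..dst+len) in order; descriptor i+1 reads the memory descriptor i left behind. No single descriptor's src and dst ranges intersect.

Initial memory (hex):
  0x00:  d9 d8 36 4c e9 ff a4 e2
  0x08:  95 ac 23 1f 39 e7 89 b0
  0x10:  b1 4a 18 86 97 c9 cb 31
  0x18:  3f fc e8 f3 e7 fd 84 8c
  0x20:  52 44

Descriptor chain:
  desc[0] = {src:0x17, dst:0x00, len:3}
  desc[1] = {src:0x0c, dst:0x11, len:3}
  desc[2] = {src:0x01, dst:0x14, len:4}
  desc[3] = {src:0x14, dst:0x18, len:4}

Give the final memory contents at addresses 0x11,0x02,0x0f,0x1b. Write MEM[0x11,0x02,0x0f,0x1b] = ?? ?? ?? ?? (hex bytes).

[0] 0x17->0x00 len=3 : 31 3f fc
[1] 0x0c->0x11 len=3 : 39 e7 89
[2] 0x01->0x14 len=4 : 3f fc 4c e9
[3] 0x14->0x18 len=4 : 3f fc 4c e9
query mem[0x11]=0x39, mem[0x02]=0xfc, mem[0x0f]=0xb0, mem[0x1b]=0xe9

MEM[0x11,0x02,0x0f,0x1b] = 39 fc b0 e9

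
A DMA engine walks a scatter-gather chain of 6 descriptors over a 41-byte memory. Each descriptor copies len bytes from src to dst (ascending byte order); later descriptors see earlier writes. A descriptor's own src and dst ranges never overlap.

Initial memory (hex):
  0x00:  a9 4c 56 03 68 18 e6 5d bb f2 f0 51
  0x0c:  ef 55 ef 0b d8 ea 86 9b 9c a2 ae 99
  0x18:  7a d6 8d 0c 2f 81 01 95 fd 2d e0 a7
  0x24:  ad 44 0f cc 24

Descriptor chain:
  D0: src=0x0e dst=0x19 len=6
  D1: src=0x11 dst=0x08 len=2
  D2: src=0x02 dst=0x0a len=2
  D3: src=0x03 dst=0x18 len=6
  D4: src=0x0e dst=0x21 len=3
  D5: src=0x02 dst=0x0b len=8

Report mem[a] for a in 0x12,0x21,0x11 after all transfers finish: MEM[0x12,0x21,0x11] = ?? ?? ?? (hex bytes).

MEM[0x12,0x21,0x11] = 86 ef ea

[0] 0x0e->0x19 len=6 : ef 0b d8 ea 86 9b
[1] 0x11->0x08 len=2 : ea 86
[2] 0x02->0x0a len=2 : 56 03
[3] 0x03->0x18 len=6 : 03 68 18 e6 5d ea
[4] 0x0e->0x21 len=3 : ef 0b d8
[5] 0x02->0x0b len=8 : 56 03 68 18 e6 5d ea 86
query mem[0x12]=0x86, mem[0x21]=0xef, mem[0x11]=0xea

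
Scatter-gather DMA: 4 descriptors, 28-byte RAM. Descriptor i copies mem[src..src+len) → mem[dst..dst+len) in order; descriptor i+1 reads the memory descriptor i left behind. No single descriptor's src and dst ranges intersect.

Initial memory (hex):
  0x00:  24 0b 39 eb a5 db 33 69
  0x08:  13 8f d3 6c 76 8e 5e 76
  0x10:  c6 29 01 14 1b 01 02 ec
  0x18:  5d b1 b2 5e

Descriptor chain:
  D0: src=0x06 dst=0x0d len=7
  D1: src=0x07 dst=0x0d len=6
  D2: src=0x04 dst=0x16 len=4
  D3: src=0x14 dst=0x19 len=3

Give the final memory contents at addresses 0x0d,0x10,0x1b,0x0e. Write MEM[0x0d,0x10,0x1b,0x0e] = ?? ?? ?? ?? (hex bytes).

MEM[0x0d,0x10,0x1b,0x0e] = 69 d3 a5 13

D0: mem[0x0d..0x13] <- [33 69 13 8f d3 6c 76]
D1: mem[0x0d..0x12] <- [69 13 8f d3 6c 76]
D2: mem[0x16..0x19] <- [a5 db 33 69]
D3: mem[0x19..0x1b] <- [1b 01 a5]
query mem[0x0d]=0x69, mem[0x10]=0xd3, mem[0x1b]=0xa5, mem[0x0e]=0x13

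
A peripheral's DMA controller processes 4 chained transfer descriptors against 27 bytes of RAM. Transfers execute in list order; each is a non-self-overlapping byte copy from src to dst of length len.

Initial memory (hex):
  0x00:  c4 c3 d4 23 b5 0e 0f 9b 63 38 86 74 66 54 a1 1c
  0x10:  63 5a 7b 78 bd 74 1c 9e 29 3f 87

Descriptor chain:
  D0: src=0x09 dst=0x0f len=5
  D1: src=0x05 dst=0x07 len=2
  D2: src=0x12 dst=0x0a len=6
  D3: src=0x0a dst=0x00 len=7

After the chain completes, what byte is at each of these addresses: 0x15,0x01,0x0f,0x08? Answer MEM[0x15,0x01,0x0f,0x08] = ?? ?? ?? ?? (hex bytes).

MEM[0x15,0x01,0x0f,0x08] = 74 54 9e 0f

#0 dst[0x0f+5] := {0x38,0x86,0x74,0x66,0x54}
#1 dst[0x07+2] := {0x0e,0x0f}
#2 dst[0x0a+6] := {0x66,0x54,0xbd,0x74,0x1c,0x9e}
#3 dst[0x00+7] := {0x66,0x54,0xbd,0x74,0x1c,0x9e,0x86}
query mem[0x15]=0x74, mem[0x01]=0x54, mem[0x0f]=0x9e, mem[0x08]=0x0f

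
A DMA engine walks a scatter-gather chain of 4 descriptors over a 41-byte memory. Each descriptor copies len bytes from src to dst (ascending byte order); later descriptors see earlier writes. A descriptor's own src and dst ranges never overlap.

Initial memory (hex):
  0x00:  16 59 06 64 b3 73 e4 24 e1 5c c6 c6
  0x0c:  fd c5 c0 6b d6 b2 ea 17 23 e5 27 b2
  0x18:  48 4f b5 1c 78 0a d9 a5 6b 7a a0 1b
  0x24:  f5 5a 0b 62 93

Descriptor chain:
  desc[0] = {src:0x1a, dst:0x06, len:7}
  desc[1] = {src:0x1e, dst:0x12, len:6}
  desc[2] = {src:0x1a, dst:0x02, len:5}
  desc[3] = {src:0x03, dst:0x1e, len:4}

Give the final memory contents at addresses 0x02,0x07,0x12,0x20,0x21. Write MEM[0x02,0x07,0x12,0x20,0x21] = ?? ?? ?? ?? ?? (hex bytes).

D0: mem[0x06..0x0c] <- [b5 1c 78 0a d9 a5 6b]
D1: mem[0x12..0x17] <- [d9 a5 6b 7a a0 1b]
D2: mem[0x02..0x06] <- [b5 1c 78 0a d9]
D3: mem[0x1e..0x21] <- [1c 78 0a d9]
query mem[0x02]=0xb5, mem[0x07]=0x1c, mem[0x12]=0xd9, mem[0x20]=0x0a, mem[0x21]=0xd9

MEM[0x02,0x07,0x12,0x20,0x21] = b5 1c d9 0a d9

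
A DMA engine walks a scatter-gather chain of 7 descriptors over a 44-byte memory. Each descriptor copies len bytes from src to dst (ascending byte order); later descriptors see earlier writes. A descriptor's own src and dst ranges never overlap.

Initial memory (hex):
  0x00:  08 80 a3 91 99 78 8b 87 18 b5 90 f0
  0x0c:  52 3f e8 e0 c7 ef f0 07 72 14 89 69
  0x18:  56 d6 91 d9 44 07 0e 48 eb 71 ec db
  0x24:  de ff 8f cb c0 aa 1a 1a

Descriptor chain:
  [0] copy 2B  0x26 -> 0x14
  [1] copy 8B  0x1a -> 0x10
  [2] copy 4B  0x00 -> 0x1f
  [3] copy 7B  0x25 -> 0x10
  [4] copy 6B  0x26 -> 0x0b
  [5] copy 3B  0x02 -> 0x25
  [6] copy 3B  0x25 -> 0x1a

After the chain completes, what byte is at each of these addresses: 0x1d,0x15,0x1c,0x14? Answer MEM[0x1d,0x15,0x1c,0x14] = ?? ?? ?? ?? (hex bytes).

MEM[0x1d,0x15,0x1c,0x14] = 07 1a 99 aa

[0] 0x26->0x14 len=2 : 8f cb
[1] 0x1a->0x10 len=8 : 91 d9 44 07 0e 48 eb 71
[2] 0x00->0x1f len=4 : 08 80 a3 91
[3] 0x25->0x10 len=7 : ff 8f cb c0 aa 1a 1a
[4] 0x26->0x0b len=6 : 8f cb c0 aa 1a 1a
[5] 0x02->0x25 len=3 : a3 91 99
[6] 0x25->0x1a len=3 : a3 91 99
query mem[0x1d]=0x07, mem[0x15]=0x1a, mem[0x1c]=0x99, mem[0x14]=0xaa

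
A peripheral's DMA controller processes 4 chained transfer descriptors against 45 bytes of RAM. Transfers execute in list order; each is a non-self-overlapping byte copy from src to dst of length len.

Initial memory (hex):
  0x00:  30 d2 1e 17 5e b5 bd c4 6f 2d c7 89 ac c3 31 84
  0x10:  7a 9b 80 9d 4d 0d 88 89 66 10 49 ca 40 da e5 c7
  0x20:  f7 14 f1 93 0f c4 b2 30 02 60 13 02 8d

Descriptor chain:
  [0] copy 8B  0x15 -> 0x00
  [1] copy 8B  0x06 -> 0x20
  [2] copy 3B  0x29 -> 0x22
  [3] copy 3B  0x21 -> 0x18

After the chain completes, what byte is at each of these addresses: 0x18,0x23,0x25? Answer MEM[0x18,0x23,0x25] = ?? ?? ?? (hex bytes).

MEM[0x18,0x23,0x25] = 40 13 89

#0 dst[0x00+8] := {0x0d,0x88,0x89,0x66,0x10,0x49,0xca,0x40}
#1 dst[0x20+8] := {0xca,0x40,0x6f,0x2d,0xc7,0x89,0xac,0xc3}
#2 dst[0x22+3] := {0x60,0x13,0x02}
#3 dst[0x18+3] := {0x40,0x60,0x13}
query mem[0x18]=0x40, mem[0x23]=0x13, mem[0x25]=0x89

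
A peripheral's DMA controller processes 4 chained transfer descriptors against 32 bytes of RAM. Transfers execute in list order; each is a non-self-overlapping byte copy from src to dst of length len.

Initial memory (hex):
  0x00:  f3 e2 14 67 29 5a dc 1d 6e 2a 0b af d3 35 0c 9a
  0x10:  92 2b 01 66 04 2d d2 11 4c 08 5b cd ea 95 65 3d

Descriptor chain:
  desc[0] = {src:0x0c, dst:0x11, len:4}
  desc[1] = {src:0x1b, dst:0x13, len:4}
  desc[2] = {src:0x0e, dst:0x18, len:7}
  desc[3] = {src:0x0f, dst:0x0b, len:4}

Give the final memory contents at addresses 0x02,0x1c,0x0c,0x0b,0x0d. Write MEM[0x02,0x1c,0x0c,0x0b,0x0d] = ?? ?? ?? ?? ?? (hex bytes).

MEM[0x02,0x1c,0x0c,0x0b,0x0d] = 14 35 92 9a d3

[0] 0x0c->0x11 len=4 : d3 35 0c 9a
[1] 0x1b->0x13 len=4 : cd ea 95 65
[2] 0x0e->0x18 len=7 : 0c 9a 92 d3 35 cd ea
[3] 0x0f->0x0b len=4 : 9a 92 d3 35
query mem[0x02]=0x14, mem[0x1c]=0x35, mem[0x0c]=0x92, mem[0x0b]=0x9a, mem[0x0d]=0xd3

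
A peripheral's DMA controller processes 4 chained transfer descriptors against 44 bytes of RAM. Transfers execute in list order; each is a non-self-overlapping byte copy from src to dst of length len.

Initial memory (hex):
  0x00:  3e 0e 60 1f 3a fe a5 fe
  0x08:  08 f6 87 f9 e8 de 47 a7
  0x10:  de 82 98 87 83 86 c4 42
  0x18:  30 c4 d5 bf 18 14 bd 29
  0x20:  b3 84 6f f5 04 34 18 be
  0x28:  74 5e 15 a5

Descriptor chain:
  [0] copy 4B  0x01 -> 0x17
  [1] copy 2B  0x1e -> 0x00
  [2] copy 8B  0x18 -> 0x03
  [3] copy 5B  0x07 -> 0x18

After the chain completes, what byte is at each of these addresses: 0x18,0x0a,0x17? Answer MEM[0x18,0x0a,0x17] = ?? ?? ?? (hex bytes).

MEM[0x18,0x0a,0x17] = 18 29 0e

[0] 0x01->0x17 len=4 : 0e 60 1f 3a
[1] 0x1e->0x00 len=2 : bd 29
[2] 0x18->0x03 len=8 : 60 1f 3a bf 18 14 bd 29
[3] 0x07->0x18 len=5 : 18 14 bd 29 f9
query mem[0x18]=0x18, mem[0x0a]=0x29, mem[0x17]=0x0e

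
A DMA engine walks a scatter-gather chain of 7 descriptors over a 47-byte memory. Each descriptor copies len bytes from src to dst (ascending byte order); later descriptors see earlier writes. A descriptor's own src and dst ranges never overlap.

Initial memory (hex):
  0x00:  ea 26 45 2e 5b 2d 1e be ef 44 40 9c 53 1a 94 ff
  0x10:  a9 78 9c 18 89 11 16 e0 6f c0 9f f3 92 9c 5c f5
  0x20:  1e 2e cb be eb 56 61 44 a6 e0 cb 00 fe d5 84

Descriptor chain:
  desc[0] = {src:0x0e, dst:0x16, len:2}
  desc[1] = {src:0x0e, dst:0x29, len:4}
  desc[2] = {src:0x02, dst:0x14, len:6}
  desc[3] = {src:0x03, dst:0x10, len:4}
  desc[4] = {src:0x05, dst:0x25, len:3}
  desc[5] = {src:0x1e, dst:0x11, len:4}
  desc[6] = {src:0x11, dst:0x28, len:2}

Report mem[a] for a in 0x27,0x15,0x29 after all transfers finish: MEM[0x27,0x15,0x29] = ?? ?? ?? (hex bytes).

MEM[0x27,0x15,0x29] = be 2e f5

#0 dst[0x16+2] := {0x94,0xff}
#1 dst[0x29+4] := {0x94,0xff,0xa9,0x78}
#2 dst[0x14+6] := {0x45,0x2e,0x5b,0x2d,0x1e,0xbe}
#3 dst[0x10+4] := {0x2e,0x5b,0x2d,0x1e}
#4 dst[0x25+3] := {0x2d,0x1e,0xbe}
#5 dst[0x11+4] := {0x5c,0xf5,0x1e,0x2e}
#6 dst[0x28+2] := {0x5c,0xf5}
query mem[0x27]=0xbe, mem[0x15]=0x2e, mem[0x29]=0xf5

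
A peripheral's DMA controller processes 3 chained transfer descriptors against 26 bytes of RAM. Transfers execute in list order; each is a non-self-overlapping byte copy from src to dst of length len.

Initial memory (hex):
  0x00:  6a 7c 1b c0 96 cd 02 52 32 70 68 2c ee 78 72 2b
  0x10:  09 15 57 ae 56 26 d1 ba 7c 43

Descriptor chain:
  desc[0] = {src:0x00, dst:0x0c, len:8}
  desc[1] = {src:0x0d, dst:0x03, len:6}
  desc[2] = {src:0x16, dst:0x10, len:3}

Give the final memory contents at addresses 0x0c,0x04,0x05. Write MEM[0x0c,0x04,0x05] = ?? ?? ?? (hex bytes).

[0] 0x00->0x0c len=8 : 6a 7c 1b c0 96 cd 02 52
[1] 0x0d->0x03 len=6 : 7c 1b c0 96 cd 02
[2] 0x16->0x10 len=3 : d1 ba 7c
query mem[0x0c]=0x6a, mem[0x04]=0x1b, mem[0x05]=0xc0

MEM[0x0c,0x04,0x05] = 6a 1b c0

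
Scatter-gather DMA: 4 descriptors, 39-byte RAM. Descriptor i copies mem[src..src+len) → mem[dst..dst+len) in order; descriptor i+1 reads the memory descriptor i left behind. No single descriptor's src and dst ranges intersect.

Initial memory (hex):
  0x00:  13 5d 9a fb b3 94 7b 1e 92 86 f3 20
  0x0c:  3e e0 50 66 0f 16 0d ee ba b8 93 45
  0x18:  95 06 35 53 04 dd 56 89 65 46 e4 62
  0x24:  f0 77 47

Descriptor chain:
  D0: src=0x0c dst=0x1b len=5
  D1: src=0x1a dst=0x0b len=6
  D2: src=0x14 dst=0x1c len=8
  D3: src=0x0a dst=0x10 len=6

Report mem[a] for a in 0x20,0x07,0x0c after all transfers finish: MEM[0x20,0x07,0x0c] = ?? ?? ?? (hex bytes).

MEM[0x20,0x07,0x0c] = 95 1e 3e

[0] 0x0c->0x1b len=5 : 3e e0 50 66 0f
[1] 0x1a->0x0b len=6 : 35 3e e0 50 66 0f
[2] 0x14->0x1c len=8 : ba b8 93 45 95 06 35 3e
[3] 0x0a->0x10 len=6 : f3 35 3e e0 50 66
query mem[0x20]=0x95, mem[0x07]=0x1e, mem[0x0c]=0x3e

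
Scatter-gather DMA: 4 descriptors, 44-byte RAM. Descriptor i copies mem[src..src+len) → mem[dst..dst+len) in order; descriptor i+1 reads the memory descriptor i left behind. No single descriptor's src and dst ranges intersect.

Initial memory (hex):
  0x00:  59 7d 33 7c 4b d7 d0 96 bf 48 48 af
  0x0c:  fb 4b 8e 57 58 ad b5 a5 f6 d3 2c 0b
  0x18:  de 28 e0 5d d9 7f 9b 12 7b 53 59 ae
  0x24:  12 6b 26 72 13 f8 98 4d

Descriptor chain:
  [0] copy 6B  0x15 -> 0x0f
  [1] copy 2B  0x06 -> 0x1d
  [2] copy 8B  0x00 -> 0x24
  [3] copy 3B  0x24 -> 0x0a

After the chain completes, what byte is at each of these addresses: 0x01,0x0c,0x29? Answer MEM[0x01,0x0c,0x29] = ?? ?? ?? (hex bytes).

MEM[0x01,0x0c,0x29] = 7d 33 d7

D0: mem[0x0f..0x14] <- [d3 2c 0b de 28 e0]
D1: mem[0x1d..0x1e] <- [d0 96]
D2: mem[0x24..0x2b] <- [59 7d 33 7c 4b d7 d0 96]
D3: mem[0x0a..0x0c] <- [59 7d 33]
query mem[0x01]=0x7d, mem[0x0c]=0x33, mem[0x29]=0xd7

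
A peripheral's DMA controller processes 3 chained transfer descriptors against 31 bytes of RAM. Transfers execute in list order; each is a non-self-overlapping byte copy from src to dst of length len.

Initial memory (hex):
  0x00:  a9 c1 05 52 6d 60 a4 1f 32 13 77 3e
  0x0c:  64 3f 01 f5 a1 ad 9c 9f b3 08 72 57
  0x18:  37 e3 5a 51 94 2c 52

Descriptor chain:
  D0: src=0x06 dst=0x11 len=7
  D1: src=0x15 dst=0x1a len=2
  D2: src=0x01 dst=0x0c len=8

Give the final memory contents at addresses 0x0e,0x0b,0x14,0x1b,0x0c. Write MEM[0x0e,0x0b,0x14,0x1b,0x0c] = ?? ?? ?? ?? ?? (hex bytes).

MEM[0x0e,0x0b,0x14,0x1b,0x0c] = 52 3e 13 3e c1

D0: mem[0x11..0x17] <- [a4 1f 32 13 77 3e 64]
D1: mem[0x1a..0x1b] <- [77 3e]
D2: mem[0x0c..0x13] <- [c1 05 52 6d 60 a4 1f 32]
query mem[0x0e]=0x52, mem[0x0b]=0x3e, mem[0x14]=0x13, mem[0x1b]=0x3e, mem[0x0c]=0xc1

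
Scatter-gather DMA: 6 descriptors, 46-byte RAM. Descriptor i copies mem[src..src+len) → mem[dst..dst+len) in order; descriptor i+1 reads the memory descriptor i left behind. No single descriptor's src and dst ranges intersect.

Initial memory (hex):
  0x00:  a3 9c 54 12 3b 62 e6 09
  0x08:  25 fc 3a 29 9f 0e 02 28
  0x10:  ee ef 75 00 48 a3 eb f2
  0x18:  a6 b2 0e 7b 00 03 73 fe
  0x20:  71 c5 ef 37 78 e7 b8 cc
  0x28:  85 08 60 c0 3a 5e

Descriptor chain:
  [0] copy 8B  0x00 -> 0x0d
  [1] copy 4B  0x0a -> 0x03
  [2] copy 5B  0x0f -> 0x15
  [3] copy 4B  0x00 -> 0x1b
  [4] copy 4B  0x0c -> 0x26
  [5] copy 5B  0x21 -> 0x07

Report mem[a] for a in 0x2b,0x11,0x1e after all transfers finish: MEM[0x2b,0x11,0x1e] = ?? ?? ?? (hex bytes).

[0] 0x00->0x0d len=8 : a3 9c 54 12 3b 62 e6 09
[1] 0x0a->0x03 len=4 : 3a 29 9f a3
[2] 0x0f->0x15 len=5 : 54 12 3b 62 e6
[3] 0x00->0x1b len=4 : a3 9c 54 3a
[4] 0x0c->0x26 len=4 : 9f a3 9c 54
[5] 0x21->0x07 len=5 : c5 ef 37 78 e7
query mem[0x2b]=0xc0, mem[0x11]=0x3b, mem[0x1e]=0x3a

MEM[0x2b,0x11,0x1e] = c0 3b 3a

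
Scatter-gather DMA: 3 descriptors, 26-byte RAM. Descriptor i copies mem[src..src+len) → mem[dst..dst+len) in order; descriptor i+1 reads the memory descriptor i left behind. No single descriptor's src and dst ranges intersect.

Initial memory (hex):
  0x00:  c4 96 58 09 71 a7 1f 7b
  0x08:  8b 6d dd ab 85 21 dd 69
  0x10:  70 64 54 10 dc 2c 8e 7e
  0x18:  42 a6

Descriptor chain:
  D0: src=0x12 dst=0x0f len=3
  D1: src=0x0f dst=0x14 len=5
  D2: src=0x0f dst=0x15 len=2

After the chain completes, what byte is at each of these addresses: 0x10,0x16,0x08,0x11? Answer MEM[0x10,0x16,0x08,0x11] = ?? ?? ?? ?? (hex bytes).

#0 dst[0x0f+3] := {0x54,0x10,0xdc}
#1 dst[0x14+5] := {0x54,0x10,0xdc,0x54,0x10}
#2 dst[0x15+2] := {0x54,0x10}
query mem[0x10]=0x10, mem[0x16]=0x10, mem[0x08]=0x8b, mem[0x11]=0xdc

MEM[0x10,0x16,0x08,0x11] = 10 10 8b dc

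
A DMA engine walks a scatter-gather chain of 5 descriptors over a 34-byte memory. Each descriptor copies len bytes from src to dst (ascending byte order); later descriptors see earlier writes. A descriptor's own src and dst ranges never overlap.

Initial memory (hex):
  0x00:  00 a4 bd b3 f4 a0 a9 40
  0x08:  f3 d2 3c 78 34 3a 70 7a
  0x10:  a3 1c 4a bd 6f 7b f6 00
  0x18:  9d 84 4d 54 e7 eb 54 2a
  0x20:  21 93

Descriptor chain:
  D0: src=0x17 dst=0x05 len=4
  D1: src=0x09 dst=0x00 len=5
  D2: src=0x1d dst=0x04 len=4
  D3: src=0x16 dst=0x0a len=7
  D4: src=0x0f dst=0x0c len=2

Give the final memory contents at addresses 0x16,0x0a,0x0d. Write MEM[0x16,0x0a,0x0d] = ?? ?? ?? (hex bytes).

#0 dst[0x05+4] := {0x00,0x9d,0x84,0x4d}
#1 dst[0x00+5] := {0xd2,0x3c,0x78,0x34,0x3a}
#2 dst[0x04+4] := {0xeb,0x54,0x2a,0x21}
#3 dst[0x0a+7] := {0xf6,0x00,0x9d,0x84,0x4d,0x54,0xe7}
#4 dst[0x0c+2] := {0x54,0xe7}
query mem[0x16]=0xf6, mem[0x0a]=0xf6, mem[0x0d]=0xe7

MEM[0x16,0x0a,0x0d] = f6 f6 e7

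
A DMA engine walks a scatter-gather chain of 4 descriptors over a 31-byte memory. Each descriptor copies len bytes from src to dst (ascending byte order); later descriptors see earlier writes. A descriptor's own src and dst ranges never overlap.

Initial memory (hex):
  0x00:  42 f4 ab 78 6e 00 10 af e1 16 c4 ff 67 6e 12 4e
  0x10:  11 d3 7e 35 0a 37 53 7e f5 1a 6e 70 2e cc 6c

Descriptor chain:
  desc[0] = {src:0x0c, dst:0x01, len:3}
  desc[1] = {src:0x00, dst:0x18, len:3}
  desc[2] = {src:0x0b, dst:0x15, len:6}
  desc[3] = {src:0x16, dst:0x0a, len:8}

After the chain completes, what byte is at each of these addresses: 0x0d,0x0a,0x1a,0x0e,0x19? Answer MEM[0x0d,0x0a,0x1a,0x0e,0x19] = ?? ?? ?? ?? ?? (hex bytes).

#0 dst[0x01+3] := {0x67,0x6e,0x12}
#1 dst[0x18+3] := {0x42,0x67,0x6e}
#2 dst[0x15+6] := {0xff,0x67,0x6e,0x12,0x4e,0x11}
#3 dst[0x0a+8] := {0x67,0x6e,0x12,0x4e,0x11,0x70,0x2e,0xcc}
query mem[0x0d]=0x4e, mem[0x0a]=0x67, mem[0x1a]=0x11, mem[0x0e]=0x11, mem[0x19]=0x4e

MEM[0x0d,0x0a,0x1a,0x0e,0x19] = 4e 67 11 11 4e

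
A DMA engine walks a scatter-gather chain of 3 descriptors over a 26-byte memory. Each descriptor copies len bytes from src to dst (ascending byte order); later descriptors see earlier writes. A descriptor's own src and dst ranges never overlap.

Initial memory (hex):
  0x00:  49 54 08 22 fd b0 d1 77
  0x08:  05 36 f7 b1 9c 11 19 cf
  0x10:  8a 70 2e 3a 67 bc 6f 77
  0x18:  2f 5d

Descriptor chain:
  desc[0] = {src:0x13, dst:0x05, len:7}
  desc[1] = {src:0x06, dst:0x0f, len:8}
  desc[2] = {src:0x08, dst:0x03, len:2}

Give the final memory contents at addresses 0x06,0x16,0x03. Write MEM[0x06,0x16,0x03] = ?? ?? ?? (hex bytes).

[0] 0x13->0x05 len=7 : 3a 67 bc 6f 77 2f 5d
[1] 0x06->0x0f len=8 : 67 bc 6f 77 2f 5d 9c 11
[2] 0x08->0x03 len=2 : 6f 77
query mem[0x06]=0x67, mem[0x16]=0x11, mem[0x03]=0x6f

MEM[0x06,0x16,0x03] = 67 11 6f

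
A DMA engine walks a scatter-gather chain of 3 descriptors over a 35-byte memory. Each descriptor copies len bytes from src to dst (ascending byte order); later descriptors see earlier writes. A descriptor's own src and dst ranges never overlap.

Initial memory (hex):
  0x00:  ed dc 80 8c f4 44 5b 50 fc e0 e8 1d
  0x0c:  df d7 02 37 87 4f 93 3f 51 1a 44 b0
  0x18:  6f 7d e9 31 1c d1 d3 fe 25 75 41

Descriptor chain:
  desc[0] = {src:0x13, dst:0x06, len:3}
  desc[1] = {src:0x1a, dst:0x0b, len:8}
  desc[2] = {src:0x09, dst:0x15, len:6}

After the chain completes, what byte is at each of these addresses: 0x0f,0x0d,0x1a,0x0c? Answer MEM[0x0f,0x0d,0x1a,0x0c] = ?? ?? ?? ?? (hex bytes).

#0 dst[0x06+3] := {0x3f,0x51,0x1a}
#1 dst[0x0b+8] := {0xe9,0x31,0x1c,0xd1,0xd3,0xfe,0x25,0x75}
#2 dst[0x15+6] := {0xe0,0xe8,0xe9,0x31,0x1c,0xd1}
query mem[0x0f]=0xd3, mem[0x0d]=0x1c, mem[0x1a]=0xd1, mem[0x0c]=0x31

MEM[0x0f,0x0d,0x1a,0x0c] = d3 1c d1 31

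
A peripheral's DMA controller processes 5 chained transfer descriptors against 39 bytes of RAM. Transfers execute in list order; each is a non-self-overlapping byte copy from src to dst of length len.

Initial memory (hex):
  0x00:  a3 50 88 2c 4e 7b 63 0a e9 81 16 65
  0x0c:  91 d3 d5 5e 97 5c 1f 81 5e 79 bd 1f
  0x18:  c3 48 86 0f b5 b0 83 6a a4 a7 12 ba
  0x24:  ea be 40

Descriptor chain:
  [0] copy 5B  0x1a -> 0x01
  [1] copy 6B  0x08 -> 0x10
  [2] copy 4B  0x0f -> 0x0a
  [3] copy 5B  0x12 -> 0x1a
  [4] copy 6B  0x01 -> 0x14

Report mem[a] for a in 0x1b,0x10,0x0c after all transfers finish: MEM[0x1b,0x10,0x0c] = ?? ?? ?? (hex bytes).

[0] 0x1a->0x01 len=5 : 86 0f b5 b0 83
[1] 0x08->0x10 len=6 : e9 81 16 65 91 d3
[2] 0x0f->0x0a len=4 : 5e e9 81 16
[3] 0x12->0x1a len=5 : 16 65 91 d3 bd
[4] 0x01->0x14 len=6 : 86 0f b5 b0 83 63
query mem[0x1b]=0x65, mem[0x10]=0xe9, mem[0x0c]=0x81

MEM[0x1b,0x10,0x0c] = 65 e9 81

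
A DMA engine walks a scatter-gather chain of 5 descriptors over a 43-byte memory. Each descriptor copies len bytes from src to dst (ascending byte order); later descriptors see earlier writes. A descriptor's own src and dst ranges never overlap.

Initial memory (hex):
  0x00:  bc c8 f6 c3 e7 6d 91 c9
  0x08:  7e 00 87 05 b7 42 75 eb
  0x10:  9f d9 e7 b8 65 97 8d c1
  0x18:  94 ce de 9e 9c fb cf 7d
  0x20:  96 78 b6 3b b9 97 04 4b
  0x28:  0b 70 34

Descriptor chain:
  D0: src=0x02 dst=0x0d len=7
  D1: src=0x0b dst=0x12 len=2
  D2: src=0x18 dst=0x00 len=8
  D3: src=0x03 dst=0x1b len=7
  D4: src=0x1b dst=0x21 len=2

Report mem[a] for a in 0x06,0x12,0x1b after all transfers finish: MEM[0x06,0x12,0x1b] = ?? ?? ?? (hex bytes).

MEM[0x06,0x12,0x1b] = cf 05 9e

[0] 0x02->0x0d len=7 : f6 c3 e7 6d 91 c9 7e
[1] 0x0b->0x12 len=2 : 05 b7
[2] 0x18->0x00 len=8 : 94 ce de 9e 9c fb cf 7d
[3] 0x03->0x1b len=7 : 9e 9c fb cf 7d 7e 00
[4] 0x1b->0x21 len=2 : 9e 9c
query mem[0x06]=0xcf, mem[0x12]=0x05, mem[0x1b]=0x9e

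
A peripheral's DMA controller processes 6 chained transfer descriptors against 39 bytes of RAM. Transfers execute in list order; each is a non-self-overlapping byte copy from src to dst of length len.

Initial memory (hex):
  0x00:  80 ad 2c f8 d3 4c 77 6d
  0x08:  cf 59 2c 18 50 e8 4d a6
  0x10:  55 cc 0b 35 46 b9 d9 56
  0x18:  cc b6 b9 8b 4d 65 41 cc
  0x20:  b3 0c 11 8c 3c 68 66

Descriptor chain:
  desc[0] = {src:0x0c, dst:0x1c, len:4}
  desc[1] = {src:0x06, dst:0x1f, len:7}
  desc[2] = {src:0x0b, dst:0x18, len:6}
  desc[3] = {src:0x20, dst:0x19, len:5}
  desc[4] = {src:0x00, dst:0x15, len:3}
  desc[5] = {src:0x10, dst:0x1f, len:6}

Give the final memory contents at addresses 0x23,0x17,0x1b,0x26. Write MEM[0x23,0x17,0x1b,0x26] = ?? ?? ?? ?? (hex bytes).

MEM[0x23,0x17,0x1b,0x26] = 46 2c 59 66

D0: mem[0x1c..0x1f] <- [50 e8 4d a6]
D1: mem[0x1f..0x25] <- [77 6d cf 59 2c 18 50]
D2: mem[0x18..0x1d] <- [18 50 e8 4d a6 55]
D3: mem[0x19..0x1d] <- [6d cf 59 2c 18]
D4: mem[0x15..0x17] <- [80 ad 2c]
D5: mem[0x1f..0x24] <- [55 cc 0b 35 46 80]
query mem[0x23]=0x46, mem[0x17]=0x2c, mem[0x1b]=0x59, mem[0x26]=0x66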